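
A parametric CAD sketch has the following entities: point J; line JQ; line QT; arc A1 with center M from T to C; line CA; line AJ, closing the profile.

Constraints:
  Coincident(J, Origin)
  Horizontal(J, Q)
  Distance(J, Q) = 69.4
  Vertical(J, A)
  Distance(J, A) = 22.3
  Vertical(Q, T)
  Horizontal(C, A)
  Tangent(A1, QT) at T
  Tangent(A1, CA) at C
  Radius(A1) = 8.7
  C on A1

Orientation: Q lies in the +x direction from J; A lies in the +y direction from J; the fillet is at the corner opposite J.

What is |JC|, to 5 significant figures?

64.667

The virtual corner opposite J is at (69.400, 22.300). Since A1 is tangent to QT there, MT ⟂ QT and the tangent condition forces MC to be normal to CA, with radius 8.7, so the center M sits 8.7 in from both sides at M = (60.700, 13.600). That places the tangent points at T = (69.400, 13.600) on QT and C = (60.700, 22.300) on CA. Then |JC| = |C − J| = 64.667.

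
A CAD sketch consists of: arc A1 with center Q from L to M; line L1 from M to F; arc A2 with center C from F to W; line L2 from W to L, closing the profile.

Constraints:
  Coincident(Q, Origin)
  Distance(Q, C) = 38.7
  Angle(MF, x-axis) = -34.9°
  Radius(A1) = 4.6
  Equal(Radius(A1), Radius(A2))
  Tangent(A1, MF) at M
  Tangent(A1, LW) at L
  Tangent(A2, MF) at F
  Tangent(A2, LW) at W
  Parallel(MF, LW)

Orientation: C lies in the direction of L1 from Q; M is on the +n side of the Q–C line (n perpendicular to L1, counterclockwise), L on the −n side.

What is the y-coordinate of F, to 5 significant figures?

-18.369

The slot axis is L1's direction at -34.9°, so u = (cos -34.9°, sin -34.9°) = (0.82015, -0.57215) and n = (−sin -34.9°, cos -34.9°) = (0.57215, 0.82015). Q is at the origin and C lies 38.7 along u from Q, so C = 38.7·u = (31.740, -22.142). Tangency of A1 to both parallel lines with radius 4.6 puts M and L at Q ± 4.6·n: M = (2.6319, 3.7727), L = (-2.6319, -3.7727). Equal radii place F and W the same way about C: F = C + 4.6·n = (34.372, -18.369), W = C − 4.6·n = (29.108, -25.915). So F.y = -18.369.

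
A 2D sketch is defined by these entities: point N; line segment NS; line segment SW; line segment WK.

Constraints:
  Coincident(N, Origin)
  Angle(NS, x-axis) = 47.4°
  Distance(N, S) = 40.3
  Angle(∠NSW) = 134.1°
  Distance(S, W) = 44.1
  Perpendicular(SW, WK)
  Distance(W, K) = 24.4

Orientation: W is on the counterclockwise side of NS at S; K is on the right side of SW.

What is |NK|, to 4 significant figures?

89.72

N is at the origin; NS runs at 47.4° with length 40.3, so S = 40.3·(cos 47.4°, sin 47.4°) = (27.28, 29.66). ∠NSW = 134.1°, so SW runs at 47.4° + (180° − 134.1°) = 93.30° from the x-axis; with |SW| = 44.1, W = S + 44.1·(cos 93.30°, sin 93.30°) = (24.74, 73.69). SW is perpendicular to WK; with |WK| = 24.4 on the right of SW, K = W + 24.4·(0.9983, 0.05756) = (49.10, 75.10). Then |NK| = |K − N| = 89.72.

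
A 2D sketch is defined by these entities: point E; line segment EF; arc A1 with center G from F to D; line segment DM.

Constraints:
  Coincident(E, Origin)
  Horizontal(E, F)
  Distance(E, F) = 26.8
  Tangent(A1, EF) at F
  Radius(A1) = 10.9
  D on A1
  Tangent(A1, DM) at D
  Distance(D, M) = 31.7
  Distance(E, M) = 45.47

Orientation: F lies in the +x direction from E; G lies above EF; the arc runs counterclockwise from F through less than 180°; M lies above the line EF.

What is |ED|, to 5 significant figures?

39.531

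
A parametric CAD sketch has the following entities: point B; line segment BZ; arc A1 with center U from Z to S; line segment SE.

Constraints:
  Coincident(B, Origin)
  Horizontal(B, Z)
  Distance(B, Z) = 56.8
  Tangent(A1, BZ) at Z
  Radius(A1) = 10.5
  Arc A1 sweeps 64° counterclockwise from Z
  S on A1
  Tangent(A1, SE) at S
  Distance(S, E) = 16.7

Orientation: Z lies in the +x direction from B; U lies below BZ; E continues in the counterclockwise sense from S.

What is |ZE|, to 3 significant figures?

26.8

On A1, Z sits at bearing 90° from U; a 64° counterclockwise sweep puts S at bearing 154°, so S = U + 10.5·(cos 154°, sin 154°) = (47.4, -5.90). Tangency of A1 to SE means the radius US is perpendicular to SE, so SE runs along (−sin 154°, cos 154°); with |SE| = 16.7, E = (40.0, -20.9). Then |ZE| = |E − Z| = 26.8.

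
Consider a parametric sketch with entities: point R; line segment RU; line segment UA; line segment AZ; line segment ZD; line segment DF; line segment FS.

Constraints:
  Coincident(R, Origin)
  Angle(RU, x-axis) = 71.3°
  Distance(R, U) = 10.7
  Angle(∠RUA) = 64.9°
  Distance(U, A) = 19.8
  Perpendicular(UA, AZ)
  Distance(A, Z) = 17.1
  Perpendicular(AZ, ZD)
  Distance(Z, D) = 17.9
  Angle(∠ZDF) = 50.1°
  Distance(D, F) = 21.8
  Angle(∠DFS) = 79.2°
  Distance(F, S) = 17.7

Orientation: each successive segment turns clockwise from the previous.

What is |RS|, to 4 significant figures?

22.98

∠ZDF = 50.1° gives DF at 6.300° from the x-axis; with |DF| = 21.8, F = (14.63, -1.130). ∠DFS = 79.2° gives FS at -94.50° from the x-axis; with |FS| = 17.7, S = (13.25, -18.78). Then |RS| = |S − R| = 22.98.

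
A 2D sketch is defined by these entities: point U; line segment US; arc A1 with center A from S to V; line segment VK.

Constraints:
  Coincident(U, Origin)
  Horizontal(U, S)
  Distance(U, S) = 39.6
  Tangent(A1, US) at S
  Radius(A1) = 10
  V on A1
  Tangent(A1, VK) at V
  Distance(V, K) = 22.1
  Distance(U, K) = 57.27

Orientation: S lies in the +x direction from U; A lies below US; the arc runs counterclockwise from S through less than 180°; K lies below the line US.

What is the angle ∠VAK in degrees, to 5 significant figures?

65.654°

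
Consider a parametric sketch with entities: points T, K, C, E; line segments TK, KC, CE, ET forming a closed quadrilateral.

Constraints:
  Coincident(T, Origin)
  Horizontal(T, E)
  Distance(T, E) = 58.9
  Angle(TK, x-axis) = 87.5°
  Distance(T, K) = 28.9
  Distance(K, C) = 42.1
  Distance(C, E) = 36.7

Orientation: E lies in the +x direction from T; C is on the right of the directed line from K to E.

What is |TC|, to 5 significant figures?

24.032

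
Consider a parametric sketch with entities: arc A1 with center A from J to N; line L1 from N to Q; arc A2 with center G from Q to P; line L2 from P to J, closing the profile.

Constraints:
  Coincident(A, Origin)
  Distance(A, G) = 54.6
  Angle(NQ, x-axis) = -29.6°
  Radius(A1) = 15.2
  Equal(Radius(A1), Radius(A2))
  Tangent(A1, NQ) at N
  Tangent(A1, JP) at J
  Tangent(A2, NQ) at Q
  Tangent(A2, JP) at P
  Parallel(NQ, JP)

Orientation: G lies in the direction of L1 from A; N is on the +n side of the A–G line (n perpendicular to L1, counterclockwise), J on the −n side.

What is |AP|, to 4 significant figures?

56.68

The slot axis is L1's direction at -29.6°, so u = (cos -29.6°, sin -29.6°) = (0.8695, -0.4939) and n = (−sin -29.6°, cos -29.6°) = (0.4939, 0.8695). A is at the origin and G lies 54.6 along u from A, so G = 54.6·u = (47.47, -26.97). Tangency of A1 to both parallel lines with radius 15.2 puts N and J at A ± 15.2·n: N = (7.508, 13.22), J = (-7.508, -13.22). Equal radii place Q and P the same way about G: Q = G + 15.2·n = (54.98, -13.75), P = G − 15.2·n = (39.97, -40.19). Then |AP| = |P − A| = 56.68.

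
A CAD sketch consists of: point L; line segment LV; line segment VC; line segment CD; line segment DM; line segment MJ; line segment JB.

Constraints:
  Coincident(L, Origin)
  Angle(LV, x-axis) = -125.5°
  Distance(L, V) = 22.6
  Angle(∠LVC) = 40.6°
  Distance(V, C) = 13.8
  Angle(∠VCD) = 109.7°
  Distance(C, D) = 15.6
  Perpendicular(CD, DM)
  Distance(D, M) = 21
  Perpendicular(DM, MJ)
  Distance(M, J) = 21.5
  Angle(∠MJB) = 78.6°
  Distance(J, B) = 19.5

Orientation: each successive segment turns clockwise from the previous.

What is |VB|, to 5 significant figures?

11.409

L is at the origin; LV runs at -125.5° with length 22.6, so V = (-13.124, -18.399). ∠LVC = 40.6° gives VC at 95.100° from the x-axis; with |VC| = 13.8, C = (-14.351, -4.6536). ∠VCD = 109.7° gives CD at 24.800° from the x-axis; with |CD| = 15.6, D = (-0.18930, 1.8898). CD is perpendicular to DM, so DM runs at -65.200°; with |DM| = 21.0, M = (8.6192, -17.174). DM ⟂ MJ, so MJ runs at -155.20°; with |MJ| = 21.5, J = (-10.898, -26.192). ∠MJB = 78.6° gives JB at 103.40° from the x-axis; with |JB| = 19.5, B = (-15.417, -7.2226). Then |VB| = |B − V| = 11.409.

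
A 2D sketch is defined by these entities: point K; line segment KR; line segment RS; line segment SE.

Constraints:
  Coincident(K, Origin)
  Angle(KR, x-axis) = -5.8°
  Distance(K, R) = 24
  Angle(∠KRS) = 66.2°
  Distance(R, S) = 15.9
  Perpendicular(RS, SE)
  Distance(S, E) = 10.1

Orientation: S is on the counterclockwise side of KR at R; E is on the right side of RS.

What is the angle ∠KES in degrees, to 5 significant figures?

10.971°

K is at the origin; KR runs at -5.8° with length 24.0, so R = 24.0·(cos -5.8°, sin -5.8°) = (23.877, -2.4254). ∠KRS = 66.2°, so RS runs at -5.8° + (180° − 66.2°) = 108.00° from the x-axis; with |RS| = 15.9, S = R + 15.9·(cos 108.00°, sin 108.00°) = (18.964, 12.696). RS ⟂ SE; with |SE| = 10.1 on the right of RS, E = S + 10.1·(0.95106, 0.30902) = (28.569, 15.818). Then cos ∠KES = EK·ES / (|EK||ES|), giving 10.971°.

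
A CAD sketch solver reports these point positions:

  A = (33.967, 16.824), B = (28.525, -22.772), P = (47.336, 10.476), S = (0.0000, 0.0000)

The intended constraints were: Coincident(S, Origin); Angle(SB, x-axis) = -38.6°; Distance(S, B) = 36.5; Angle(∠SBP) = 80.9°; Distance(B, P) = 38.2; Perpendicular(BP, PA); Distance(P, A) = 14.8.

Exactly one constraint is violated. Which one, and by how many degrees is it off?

Perpendicular(BP, PA) — off by 4.10°.

S = (0.00, 0.00) ✓; SB at -38.60° ✓; |SB| = 36.50 ✓; ∠SBP = 80.90° ✓; |BP| = 38.20 ✓; ∠(BP, PA) = 94.10° ✗; |PA| = 14.80 ✓.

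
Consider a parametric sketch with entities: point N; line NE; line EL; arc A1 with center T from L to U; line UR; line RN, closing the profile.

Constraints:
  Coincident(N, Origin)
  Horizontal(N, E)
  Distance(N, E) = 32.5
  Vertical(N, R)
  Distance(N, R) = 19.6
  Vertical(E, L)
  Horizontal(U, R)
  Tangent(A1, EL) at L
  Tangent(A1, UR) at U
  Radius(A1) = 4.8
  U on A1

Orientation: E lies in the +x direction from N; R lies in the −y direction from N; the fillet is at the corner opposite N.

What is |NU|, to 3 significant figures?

33.9

N is at the origin; NE is horizontal with |NE| = 32.5 and E on the +x side, so E = (32.5, 0.00). NR is vertical with |NR| = 19.6 and R on the −y side, so R = (0.00, -19.6). The virtual corner opposite N is at (32.5, -19.6). The tangent condition forces TL to be normal to EL and since A1 is tangent to UR there, TU ⟂ UR, with radius 4.8, so the center T sits 4.8 in from both sides at T = (27.7, -14.8). That places the tangent points at L = (32.5, -14.8) on EL and U = (27.7, -19.6) on UR. Then |NU| = |U − N| = 33.9.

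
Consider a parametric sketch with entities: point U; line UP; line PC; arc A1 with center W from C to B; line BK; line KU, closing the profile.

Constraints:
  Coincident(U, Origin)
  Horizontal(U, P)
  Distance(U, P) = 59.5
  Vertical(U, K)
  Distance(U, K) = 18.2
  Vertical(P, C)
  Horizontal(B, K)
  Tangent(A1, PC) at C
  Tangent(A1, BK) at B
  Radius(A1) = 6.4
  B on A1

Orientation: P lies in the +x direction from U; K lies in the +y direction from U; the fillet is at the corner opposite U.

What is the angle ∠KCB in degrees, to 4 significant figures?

38.86°

U is at the origin; U and P share the same y with |UP| = 59.5 and P on the +x side, so P = (59.50, 0.000). U and K share the same x with |UK| = 18.2 and K on the +y side, so K = (0.000, 18.20). The virtual corner opposite U is at (59.50, 18.20). The tangent condition forces WC to be normal to PC and A1 meets BK tangentially, so WB is at right angles to BK, with radius 6.4, so the center W sits 6.4 in from both sides at W = (53.10, 11.80). That places the tangent points at C = (59.50, 11.80) on PC and B = (53.10, 18.20) on BK. Then cos ∠KCB = CK·CB / (|CK||CB|), giving 38.86°.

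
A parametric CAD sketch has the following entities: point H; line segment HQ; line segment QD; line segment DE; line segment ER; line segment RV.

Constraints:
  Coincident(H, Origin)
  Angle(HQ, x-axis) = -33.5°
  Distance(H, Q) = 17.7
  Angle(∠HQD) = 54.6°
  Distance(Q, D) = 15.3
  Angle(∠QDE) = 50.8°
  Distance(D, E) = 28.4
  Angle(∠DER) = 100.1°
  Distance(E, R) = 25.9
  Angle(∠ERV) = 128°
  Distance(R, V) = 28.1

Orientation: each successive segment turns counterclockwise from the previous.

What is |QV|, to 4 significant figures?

34.85

H is at the origin; HQ runs at -33.5° with length 17.7, so Q = (14.76, -9.769). ∠HQD = 54.6° gives QD at 91.90° from the x-axis; with |QD| = 15.3, D = (14.25, 5.522). ∠QDE = 50.8° gives DE at -138.9° from the x-axis; with |DE| = 28.4, E = (-7.149, -13.15). ∠DER = 100.1° gives ER at -59.00° from the x-axis; with |ER| = 25.9, R = (6.191, -35.35). ∠ERV = 128.0° gives RV at -7.000° from the x-axis; with |RV| = 28.1, V = (34.08, -38.77). Then |QV| = |V − Q| = 34.85.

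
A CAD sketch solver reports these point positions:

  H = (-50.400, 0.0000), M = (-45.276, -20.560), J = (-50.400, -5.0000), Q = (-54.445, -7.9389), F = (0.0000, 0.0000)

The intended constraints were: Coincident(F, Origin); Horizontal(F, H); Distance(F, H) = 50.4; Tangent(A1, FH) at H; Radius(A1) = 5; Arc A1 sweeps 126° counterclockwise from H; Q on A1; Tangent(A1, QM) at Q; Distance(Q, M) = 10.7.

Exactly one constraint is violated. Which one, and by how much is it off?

Distance(Q, M) = 10.7 — off by 4.90.

F = (0.00, 0.00) ✓; F.y = 0.00, H.y = 0.00 ✓; |FH| = 50.40 ✓; ∠(JH, HF) = 90.00° ✓; |JH| = 5.000 ✓; bearing(J→Q) − bearing(J→H) = 126.0° ✓; |JQ| = 5.000 ✓; ∠(JQ, QM) = 90.00° ✓; |QM| = 15.60 ✗.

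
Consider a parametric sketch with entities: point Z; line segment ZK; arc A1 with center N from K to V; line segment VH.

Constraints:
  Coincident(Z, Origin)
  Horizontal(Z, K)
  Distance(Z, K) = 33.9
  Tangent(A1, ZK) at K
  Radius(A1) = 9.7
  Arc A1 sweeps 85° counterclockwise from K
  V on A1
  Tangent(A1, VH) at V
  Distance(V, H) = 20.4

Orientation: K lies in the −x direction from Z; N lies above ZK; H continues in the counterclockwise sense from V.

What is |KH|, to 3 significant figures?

31.3

On A1, K sits at bearing -90° from N; an 85° counterclockwise sweep puts V at bearing -5°, so V = N + 9.7·(cos -5°, sin -5°) = (-24.2, 8.85). Tangency of A1 to VH means the radius NV is perpendicular to VH, so VH runs along (−sin -5°, cos -5°); with |VH| = 20.4, H = (-22.5, 29.2). Then |KH| = |H − K| = 31.3.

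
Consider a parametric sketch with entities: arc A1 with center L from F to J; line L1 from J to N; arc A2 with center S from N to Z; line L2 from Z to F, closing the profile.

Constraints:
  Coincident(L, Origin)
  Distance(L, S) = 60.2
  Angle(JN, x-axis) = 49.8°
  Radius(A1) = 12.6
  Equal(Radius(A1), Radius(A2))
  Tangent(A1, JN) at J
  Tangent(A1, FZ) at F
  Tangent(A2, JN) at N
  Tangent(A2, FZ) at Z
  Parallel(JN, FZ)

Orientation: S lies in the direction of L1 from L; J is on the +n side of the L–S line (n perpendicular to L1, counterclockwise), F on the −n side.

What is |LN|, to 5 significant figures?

61.504

The slot axis is L1's direction at 49.8°, so u = (cos 49.8°, sin 49.8°) = (0.64546, 0.76380) and n = (−sin 49.8°, cos 49.8°) = (-0.76380, 0.64546). L is at the origin and S lies 60.2 along u from L, so S = 60.2·u = (38.857, 45.981). Tangency of A1 to both parallel lines with radius 12.6 puts J and F at L ± 12.6·n: J = (-9.6238, 8.1328), F = (9.6238, -8.1328). Equal radii place N and Z the same way about S: N = S + 12.6·n = (29.233, 54.113), Z = S − 12.6·n = (48.480, 37.848). Then |LN| = |N − L| = 61.504.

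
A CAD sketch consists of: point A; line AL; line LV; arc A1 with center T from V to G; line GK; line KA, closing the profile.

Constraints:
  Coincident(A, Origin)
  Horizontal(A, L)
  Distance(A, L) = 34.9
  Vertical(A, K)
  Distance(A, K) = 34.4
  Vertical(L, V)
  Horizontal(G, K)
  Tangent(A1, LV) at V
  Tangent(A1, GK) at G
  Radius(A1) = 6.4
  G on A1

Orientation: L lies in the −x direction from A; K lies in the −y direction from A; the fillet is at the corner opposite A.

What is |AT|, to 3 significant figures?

40.0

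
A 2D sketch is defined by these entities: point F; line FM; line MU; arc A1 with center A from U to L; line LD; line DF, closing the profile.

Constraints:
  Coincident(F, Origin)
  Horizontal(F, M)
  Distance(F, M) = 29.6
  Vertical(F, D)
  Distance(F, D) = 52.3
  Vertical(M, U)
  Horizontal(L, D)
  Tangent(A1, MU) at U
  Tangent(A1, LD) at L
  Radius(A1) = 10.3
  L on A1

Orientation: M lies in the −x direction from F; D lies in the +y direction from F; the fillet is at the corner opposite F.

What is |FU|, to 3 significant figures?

51.4

F is at the origin; F and M share the same y with |FM| = 29.6 and M on the −x side, so M = (-29.6, 0.00). F and D share the same x with |FD| = 52.3 and D on the +y side, so D = (0.00, 52.3). The virtual corner opposite F is at (-29.6, 52.3). The tangent condition forces AU to be normal to MU and the tangent condition forces AL to be normal to LD, with radius 10.3, so the center A sits 10.3 in from both sides at A = (-19.3, 42.0). That places the tangent points at U = (-29.6, 42.0) on MU and L = (-19.3, 52.3) on LD. Then |FU| = |U − F| = 51.4.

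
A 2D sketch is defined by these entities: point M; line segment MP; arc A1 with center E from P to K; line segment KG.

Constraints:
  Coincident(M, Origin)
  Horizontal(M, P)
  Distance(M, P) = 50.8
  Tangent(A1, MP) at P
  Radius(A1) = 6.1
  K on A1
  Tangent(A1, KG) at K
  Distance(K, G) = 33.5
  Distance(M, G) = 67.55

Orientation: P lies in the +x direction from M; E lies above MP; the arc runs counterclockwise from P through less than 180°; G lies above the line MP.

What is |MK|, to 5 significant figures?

57.259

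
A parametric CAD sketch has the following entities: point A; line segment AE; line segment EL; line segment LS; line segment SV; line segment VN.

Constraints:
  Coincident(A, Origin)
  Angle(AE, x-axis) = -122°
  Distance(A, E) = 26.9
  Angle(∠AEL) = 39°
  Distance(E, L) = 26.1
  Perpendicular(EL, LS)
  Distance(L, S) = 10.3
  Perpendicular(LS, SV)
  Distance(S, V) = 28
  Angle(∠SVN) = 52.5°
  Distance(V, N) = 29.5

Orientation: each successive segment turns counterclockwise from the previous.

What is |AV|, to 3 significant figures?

23.7

The perpendicularity gives LS at right angles to EL, so LS runs at 109°; with |LS| = 10.3, S = (7.07, -4.58). The perpendicularity gives SV at right angles to LS, so SV runs at -161°; with |SV| = 28.0, V = (-19.4, -13.7). Then |AV| = |V − A| = 23.7.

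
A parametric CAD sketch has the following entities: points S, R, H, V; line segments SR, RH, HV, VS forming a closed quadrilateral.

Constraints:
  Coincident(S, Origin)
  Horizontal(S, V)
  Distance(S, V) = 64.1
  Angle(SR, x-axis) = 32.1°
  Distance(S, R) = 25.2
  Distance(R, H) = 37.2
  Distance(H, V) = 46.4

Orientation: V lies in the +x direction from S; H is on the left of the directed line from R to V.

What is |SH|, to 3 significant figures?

61.6

Checks: S.y = 0.00, V.y = 0.00 ✓; |RH| = 37.20 ✓; |HV| = 46.40 ✓.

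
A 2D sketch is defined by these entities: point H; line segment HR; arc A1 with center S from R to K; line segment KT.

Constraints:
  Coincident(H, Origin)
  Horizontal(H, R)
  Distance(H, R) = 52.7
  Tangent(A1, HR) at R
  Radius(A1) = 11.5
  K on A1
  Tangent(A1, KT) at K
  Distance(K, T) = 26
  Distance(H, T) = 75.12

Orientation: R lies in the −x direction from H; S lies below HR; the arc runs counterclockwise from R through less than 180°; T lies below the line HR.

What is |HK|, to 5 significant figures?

65.115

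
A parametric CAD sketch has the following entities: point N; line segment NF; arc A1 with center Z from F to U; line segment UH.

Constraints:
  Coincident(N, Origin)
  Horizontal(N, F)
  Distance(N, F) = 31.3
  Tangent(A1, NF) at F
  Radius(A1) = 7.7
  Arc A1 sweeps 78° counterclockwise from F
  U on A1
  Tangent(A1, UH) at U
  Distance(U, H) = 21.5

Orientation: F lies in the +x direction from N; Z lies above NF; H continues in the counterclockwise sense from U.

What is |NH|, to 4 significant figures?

51.10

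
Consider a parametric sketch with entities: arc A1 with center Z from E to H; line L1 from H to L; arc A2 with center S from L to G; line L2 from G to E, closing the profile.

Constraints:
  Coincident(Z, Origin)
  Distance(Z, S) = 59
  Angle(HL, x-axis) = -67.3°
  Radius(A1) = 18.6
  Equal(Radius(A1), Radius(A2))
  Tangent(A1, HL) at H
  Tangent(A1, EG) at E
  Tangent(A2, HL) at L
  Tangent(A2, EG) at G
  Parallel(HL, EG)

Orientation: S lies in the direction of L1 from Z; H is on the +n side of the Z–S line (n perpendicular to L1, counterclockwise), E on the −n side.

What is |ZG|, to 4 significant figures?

61.86

The slot axis is L1's direction at -67.3°, so u = (cos -67.3°, sin -67.3°) = (0.3859, -0.9225) and n = (−sin -67.3°, cos -67.3°) = (0.9225, 0.3859). Z is at the origin and S lies 59.0 along u from Z, so S = 59.0·u = (22.77, -54.43). Tangency of A1 to both parallel lines with radius 18.6 puts H and E at Z ± 18.6·n: H = (17.16, 7.178), E = (-17.16, -7.178). Equal radii place L and G the same way about S: L = S + 18.6·n = (39.93, -47.25), G = S − 18.6·n = (5.609, -61.61). Then |ZG| = |G − Z| = 61.86.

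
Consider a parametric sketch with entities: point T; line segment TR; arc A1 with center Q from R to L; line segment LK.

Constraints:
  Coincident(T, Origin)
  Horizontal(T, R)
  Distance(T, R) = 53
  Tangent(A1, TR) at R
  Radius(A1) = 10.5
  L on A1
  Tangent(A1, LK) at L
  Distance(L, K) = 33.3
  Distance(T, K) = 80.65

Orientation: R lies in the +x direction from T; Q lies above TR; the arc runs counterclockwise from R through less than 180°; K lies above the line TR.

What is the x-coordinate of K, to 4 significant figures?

69.19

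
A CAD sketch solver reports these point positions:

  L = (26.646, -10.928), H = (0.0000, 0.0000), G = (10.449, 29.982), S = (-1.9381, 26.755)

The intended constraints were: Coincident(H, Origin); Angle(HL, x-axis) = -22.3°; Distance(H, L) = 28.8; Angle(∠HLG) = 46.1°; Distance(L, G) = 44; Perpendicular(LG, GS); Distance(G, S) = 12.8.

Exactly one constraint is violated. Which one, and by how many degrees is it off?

Perpendicular(LG, GS) — off by 7.00°.

H = (0.00, 0.00) ✓; HL at -22.30° ✓; |HL| = 28.80 ✓; ∠HLG = 46.10° ✓; |LG| = 44.00 ✓; ∠(LG, GS) = 83.00° ✗; |GS| = 12.80 ✓.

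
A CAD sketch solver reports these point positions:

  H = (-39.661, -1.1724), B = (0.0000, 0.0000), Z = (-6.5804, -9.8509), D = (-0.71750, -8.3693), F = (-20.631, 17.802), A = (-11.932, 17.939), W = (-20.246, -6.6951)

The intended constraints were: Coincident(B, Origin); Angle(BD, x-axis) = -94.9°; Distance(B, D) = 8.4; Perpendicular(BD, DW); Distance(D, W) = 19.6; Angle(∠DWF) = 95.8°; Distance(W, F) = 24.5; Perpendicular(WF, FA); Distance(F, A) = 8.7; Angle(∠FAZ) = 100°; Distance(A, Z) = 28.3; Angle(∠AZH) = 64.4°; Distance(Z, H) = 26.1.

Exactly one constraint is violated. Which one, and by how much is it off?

Distance(Z, H) = 26.1 — off by 8.10.

B = (0.00, 0.00) ✓; BD at -94.90° ✓; |BD| = 8.400 ✓; ∠(BD, DW) = 90.00° ✓; |DW| = 19.60 ✓; ∠DWF = 95.80° ✓; |WF| = 24.50 ✓; ∠(WF, FA) = 90.00° ✓; |FA| = 8.700 ✓; ∠FAZ = 100.0° ✓; |AZ| = 28.30 ✓; ∠AZH = 64.40° ✓; |ZH| = 34.20 ✗.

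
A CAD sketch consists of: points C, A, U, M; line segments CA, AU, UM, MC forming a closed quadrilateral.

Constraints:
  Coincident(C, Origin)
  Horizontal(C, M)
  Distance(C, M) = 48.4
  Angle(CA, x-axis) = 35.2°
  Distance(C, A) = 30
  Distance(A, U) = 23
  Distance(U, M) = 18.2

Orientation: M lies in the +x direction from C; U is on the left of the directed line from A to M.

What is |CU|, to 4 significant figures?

50.86

C is at the origin; CM is horizontal with |CM| = 48.4 and M in +x, so M = (48.4, 0). CA runs at 35.2° with |CA| = 30.0, so A = (24.51, 17.29). U is determined by |AU| = 23.0 and |UM| = 18.2 together: it lies at the intersection of circle(A, 23.0) and circle(M, 18.2). With |AM| = 29.49, the foot of the radical line on AM is 18.10 from A and the perpendicular offset is √(23.0² − 18.10²) = 14.19. Taking the left-of-AM solution: U = (47.50, 18.18).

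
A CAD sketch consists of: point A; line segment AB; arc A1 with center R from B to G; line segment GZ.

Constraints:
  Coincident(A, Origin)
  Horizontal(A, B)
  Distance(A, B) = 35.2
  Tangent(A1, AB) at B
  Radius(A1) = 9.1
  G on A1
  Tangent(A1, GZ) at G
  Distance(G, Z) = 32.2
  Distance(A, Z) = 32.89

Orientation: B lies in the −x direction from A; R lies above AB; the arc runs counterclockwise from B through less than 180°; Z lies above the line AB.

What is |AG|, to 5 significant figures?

27.858

Checks: |RG| = 9.100 ✓; ∠(RG, GZ) = 90.00° ✓; |GZ| = 32.20 ✓; |AZ| = 32.89 ✓.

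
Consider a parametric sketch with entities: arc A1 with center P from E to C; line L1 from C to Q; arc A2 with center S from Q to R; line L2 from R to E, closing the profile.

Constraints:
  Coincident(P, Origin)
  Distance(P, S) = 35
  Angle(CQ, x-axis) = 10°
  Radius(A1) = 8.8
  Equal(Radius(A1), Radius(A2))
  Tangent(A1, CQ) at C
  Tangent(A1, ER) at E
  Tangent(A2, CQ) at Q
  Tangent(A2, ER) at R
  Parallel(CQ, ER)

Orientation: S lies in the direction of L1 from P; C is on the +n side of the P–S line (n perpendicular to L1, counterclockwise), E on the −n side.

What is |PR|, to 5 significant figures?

36.089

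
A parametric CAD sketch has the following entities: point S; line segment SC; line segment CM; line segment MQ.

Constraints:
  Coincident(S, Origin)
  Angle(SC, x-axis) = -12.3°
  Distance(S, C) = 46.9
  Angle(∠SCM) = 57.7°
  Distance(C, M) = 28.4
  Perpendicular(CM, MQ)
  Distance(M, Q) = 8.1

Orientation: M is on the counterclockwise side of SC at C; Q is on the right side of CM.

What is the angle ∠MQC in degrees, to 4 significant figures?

74.08°

S is at the origin; SC runs at -12.3° with length 46.9, so C = 46.9·(cos -12.3°, sin -12.3°) = (45.82, -9.991). ∠SCM = 57.7°, so CM runs at -12.3° + (180° − 57.7°) = 110.0° from the x-axis; with |CM| = 28.4, M = C + 28.4·(cos 110.0°, sin 110.0°) = (36.11, 16.70). CM is perpendicular to MQ; with |MQ| = 8.1 on the right of CM, Q = M + 8.1·(0.9397, 0.3420) = (43.72, 19.47). Then cos ∠MQC = QM·QC / (|QM||QC|), giving 74.08°.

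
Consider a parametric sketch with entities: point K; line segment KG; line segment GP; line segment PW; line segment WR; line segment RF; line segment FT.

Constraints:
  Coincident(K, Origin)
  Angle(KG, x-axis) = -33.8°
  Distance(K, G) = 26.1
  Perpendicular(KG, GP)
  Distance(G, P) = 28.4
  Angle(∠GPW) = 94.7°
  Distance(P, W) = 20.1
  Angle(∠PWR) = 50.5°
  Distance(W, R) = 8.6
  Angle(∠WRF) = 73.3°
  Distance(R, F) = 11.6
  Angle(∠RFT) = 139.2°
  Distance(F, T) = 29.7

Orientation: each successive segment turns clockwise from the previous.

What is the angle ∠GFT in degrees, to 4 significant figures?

168.5°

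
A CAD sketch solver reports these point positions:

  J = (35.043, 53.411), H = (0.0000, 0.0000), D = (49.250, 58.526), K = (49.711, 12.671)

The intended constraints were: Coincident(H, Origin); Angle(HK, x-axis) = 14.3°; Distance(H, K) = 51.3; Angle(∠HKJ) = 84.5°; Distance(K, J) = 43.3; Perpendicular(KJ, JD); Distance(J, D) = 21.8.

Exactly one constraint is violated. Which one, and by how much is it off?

Distance(J, D) = 21.8 — off by 6.70.

H = (0.00, 0.00) ✓; HK at 14.30° ✓; |HK| = 51.30 ✓; ∠HKJ = 84.50° ✓; |KJ| = 43.30 ✓; ∠(KJ, JD) = 90.00° ✓; |JD| = 15.10 ✗.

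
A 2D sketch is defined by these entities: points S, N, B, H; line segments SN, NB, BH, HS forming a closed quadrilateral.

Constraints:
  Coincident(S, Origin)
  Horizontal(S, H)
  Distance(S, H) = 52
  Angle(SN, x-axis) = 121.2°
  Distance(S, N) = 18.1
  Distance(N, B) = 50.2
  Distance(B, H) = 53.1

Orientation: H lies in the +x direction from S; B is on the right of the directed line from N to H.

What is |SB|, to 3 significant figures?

32.5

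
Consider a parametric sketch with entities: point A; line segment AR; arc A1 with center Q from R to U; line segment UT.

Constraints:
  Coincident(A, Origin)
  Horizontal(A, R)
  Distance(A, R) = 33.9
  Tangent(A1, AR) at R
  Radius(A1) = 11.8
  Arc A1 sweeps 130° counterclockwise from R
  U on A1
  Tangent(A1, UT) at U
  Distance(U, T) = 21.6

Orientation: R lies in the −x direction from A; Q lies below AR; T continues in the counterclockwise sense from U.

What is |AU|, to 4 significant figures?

47.11

A is at the origin; AR is horizontal with |AR| = 33.9 and R on the −x side, so R = (-33.90, 0.000). The tangent condition forces QR to be normal to AR, so Q = R + (0, -11.8) = (-33.90, -11.80). On A1, R sits at bearing 90° from Q; a 130° counterclockwise sweep puts U at bearing 220°, so U = Q + 11.8·(cos 220°, sin 220°) = (-42.94, -19.38). Then |AU| = |U − A| = 47.11.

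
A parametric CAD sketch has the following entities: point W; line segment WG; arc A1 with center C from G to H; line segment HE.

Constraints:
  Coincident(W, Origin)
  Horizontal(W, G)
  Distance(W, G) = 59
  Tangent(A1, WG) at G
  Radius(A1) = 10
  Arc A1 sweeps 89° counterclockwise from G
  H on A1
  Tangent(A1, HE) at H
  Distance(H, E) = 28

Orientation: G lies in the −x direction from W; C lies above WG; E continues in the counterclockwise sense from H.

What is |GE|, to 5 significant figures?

39.248

W is at the origin; WG is horizontal with |WG| = 59.0 and G on the −x side, so G = (-59.000, 0.0000). A1 meets WG tangentially, so CG is at right angles to WG, so C = G + (0, 10) = (-59.000, 10.000). On A1, G sits at bearing -90° from C; an 89° counterclockwise sweep puts H at bearing -1°, so H = C + 10.0·(cos -1°, sin -1°) = (-49.002, 9.8255). Since A1 is tangent to HE there, CH ⟂ HE, so HE runs along (−sin -1°, cos -1°); with |HE| = 28.0, E = (-48.513, 37.821). Then |GE| = |E − G| = 39.248.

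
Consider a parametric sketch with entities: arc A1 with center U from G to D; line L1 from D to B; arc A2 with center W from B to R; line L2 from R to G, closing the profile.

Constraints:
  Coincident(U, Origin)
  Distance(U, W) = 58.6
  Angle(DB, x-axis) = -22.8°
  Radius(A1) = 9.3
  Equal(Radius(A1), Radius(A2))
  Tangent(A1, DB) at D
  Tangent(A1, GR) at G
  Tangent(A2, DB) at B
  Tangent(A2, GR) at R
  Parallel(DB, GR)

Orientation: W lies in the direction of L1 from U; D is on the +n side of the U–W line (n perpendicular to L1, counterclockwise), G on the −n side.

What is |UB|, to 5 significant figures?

59.333

The slot axis is L1's direction at -22.8°, so u = (cos -22.8°, sin -22.8°) = (0.92186, -0.38752) and n = (−sin -22.8°, cos -22.8°) = (0.38752, 0.92186). U is at the origin and W lies 58.6 along u from U, so W = 58.6·u = (54.021, -22.708). Tangency of A1 to both parallel lines with radius 9.3 puts D and G at U ± 9.3·n: D = (3.6039, 8.5733), G = (-3.6039, -8.5733). Equal radii place B and R the same way about W: B = W + 9.3·n = (57.625, -14.135), R = W − 9.3·n = (50.417, -31.282). Then |UB| = |B − U| = 59.333.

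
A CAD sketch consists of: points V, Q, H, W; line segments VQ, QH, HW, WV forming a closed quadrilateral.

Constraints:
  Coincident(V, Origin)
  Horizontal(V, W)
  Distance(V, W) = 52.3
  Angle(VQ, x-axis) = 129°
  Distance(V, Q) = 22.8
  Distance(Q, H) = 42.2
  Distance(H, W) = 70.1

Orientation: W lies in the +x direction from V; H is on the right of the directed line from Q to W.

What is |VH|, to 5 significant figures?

27.894

Checks: V.y = 0.00, W.y = 0.00 ✓; |QH| = 42.20 ✓; |HW| = 70.10 ✓.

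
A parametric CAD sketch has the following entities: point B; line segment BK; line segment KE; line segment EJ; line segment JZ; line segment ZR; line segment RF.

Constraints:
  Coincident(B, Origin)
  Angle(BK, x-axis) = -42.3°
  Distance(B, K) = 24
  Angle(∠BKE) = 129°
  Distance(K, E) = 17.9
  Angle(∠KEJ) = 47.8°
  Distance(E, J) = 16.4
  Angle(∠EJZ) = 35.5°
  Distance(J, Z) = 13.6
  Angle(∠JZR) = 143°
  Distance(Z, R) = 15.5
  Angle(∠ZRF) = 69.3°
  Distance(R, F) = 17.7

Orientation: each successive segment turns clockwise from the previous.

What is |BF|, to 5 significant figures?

44.619

B is at the origin; BK runs at -42.3° with length 24.0, so K = (17.751, -16.152). ∠BKE = 129.0° gives KE at -93.300° from the x-axis; with |KE| = 17.9, E = (16.721, -34.023). ∠KEJ = 47.8° gives EJ at 134.50° from the x-axis; with |EJ| = 16.4, J = (5.2258, -22.325). ∠EJZ = 35.5° gives JZ at -10.000° from the x-axis; with |JZ| = 13.6, Z = (18.619, -24.687). ∠JZR = 143.0° gives ZR at -47.000° from the x-axis; with |ZR| = 15.5, R = (29.190, -36.023). ∠ZRF = 69.3° gives RF at -157.70° from the x-axis; with |RF| = 17.7, F = (12.814, -42.739). Then |BF| = |F − B| = 44.619.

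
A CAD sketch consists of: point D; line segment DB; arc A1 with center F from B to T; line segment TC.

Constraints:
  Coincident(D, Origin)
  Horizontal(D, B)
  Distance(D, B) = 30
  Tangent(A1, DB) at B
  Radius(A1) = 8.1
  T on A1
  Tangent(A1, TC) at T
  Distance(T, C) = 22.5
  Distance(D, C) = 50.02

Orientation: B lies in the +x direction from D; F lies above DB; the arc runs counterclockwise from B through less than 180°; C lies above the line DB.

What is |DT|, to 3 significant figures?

38.8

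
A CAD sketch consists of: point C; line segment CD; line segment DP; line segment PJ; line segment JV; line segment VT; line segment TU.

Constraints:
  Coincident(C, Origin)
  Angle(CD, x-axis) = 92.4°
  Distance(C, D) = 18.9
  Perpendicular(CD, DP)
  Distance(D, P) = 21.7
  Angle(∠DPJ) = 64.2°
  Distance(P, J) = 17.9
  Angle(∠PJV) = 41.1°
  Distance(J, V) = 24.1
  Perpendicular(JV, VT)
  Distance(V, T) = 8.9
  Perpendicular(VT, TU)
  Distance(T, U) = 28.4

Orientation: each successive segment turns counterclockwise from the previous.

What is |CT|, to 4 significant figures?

32.64

C is at the origin; CD runs at 92.4° with length 18.9, so D = (-0.7914, 18.88). CD is perpendicular to DP, so DP runs at -177.6°; with |DP| = 21.7, P = (-22.47, 17.97). ∠DPJ = 64.2° gives PJ at -61.80° from the x-axis; with |PJ| = 17.9, J = (-14.01, 2.199). ∠PJV = 41.1° gives JV at 77.10° from the x-axis; with |JV| = 24.1, V = (-8.633, 25.69). JV is perpendicular to VT, so VT runs at 167.1°; with |VT| = 8.9, T = (-17.31, 27.68). Then |CT| = |T − C| = 32.64.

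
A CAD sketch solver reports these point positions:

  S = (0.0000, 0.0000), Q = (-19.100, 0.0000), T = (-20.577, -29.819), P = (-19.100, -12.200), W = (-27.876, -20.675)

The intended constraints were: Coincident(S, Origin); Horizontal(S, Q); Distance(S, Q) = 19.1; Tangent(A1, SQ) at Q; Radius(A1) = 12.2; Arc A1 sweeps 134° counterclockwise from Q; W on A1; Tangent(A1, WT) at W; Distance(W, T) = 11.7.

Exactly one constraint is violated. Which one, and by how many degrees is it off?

Tangent(A1, WT) at W — off by 5.40°.

S = (0.00, 0.00) ✓; S.y = 0.00, Q.y = 0.00 ✓; |SQ| = 19.10 ✓; ∠(PQ, QS) = 90.00° ✓; |PQ| = 12.20 ✓; bearing(P→W) − bearing(P→Q) = 134.0° ✓; |PW| = 12.20 ✓; ∠(PW, WT) = 95.40° ✗; |WT| = 11.70 ✓.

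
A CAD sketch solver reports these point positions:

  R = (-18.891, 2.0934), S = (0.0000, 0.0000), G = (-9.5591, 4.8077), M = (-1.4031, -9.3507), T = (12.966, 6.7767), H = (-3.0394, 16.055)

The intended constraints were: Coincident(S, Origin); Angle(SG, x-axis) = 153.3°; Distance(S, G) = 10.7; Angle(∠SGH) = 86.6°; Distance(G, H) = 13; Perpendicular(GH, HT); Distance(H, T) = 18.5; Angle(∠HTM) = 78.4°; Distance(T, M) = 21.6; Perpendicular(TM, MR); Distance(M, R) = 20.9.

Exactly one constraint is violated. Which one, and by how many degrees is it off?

Perpendicular(TM, MR) — off by 8.50°.

S = (0.00, 0.00) ✓; SG at 153.3° ✓; |SG| = 10.70 ✓; ∠SGH = 86.60° ✓; |GH| = 13.00 ✓; ∠(GH, HT) = 90.00° ✓; |HT| = 18.50 ✓; ∠HTM = 78.40° ✓; |TM| = 21.60 ✓; ∠(TM, MR) = 81.50° ✗; |MR| = 20.90 ✓.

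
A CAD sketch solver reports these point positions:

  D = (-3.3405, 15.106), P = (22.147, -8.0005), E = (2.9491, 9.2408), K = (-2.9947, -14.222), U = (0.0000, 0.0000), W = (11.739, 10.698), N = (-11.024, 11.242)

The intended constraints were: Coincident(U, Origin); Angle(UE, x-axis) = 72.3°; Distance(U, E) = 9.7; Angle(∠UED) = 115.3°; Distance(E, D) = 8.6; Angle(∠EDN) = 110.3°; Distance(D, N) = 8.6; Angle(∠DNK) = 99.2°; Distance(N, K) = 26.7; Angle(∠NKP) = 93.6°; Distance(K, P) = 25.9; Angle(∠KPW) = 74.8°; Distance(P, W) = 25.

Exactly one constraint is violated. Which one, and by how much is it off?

Distance(P, W) = 25 — off by 3.60.

U = (0.00, 0.00) ✓; UE at 72.30° ✓; |UE| = 9.700 ✓; ∠UED = 115.3° ✓; |ED| = 8.600 ✓; ∠EDN = 110.3° ✓; |DN| = 8.600 ✓; ∠DNK = 99.20° ✓; |NK| = 26.70 ✓; ∠NKP = 93.60° ✓; |KP| = 25.90 ✓; ∠KPW = 74.80° ✓; |PW| = 21.40 ✗.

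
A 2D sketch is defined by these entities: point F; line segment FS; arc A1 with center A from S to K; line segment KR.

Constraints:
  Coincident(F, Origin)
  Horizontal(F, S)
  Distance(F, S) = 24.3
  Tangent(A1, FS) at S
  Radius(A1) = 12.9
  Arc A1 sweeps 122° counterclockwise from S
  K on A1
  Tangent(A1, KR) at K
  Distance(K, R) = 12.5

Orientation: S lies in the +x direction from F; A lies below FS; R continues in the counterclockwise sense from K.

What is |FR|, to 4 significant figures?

36.33

F is at the origin; F and S share the same y with |FS| = 24.3 and S on the +x side, so S = (24.30, 0.000). The tangent condition forces AS to be normal to FS, so A = S + (0, -12.9) = (24.30, -12.90). On A1, S sits at bearing 90° from A; a 122° counterclockwise sweep puts K at bearing 212°, so K = A + 12.9·(cos 212°, sin 212°) = (13.36, -19.74). Since A1 is tangent to KR there, AK ⟂ KR, so KR runs along (−sin 212°, cos 212°); with |KR| = 12.5, R = (19.98, -30.34). Then |FR| = |R − F| = 36.33.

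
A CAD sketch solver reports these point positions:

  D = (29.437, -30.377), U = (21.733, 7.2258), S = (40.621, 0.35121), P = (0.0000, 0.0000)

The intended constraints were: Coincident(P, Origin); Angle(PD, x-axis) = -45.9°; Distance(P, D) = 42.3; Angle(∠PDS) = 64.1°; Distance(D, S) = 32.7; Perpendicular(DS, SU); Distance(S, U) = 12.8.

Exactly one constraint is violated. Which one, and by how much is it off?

Distance(S, U) = 12.8 — off by 7.30.

P = (0.00, 0.00) ✓; PD at -45.90° ✓; |PD| = 42.30 ✓; ∠PDS = 64.10° ✓; |DS| = 32.70 ✓; ∠(DS, SU) = 90.00° ✓; |SU| = 20.10 ✗.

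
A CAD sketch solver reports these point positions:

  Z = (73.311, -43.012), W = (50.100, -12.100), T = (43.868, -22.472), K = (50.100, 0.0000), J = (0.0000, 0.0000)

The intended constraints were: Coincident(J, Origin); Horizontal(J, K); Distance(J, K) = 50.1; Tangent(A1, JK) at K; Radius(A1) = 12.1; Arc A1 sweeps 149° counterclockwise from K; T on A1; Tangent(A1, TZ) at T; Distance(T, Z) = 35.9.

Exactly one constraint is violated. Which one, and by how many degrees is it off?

Tangent(A1, TZ) at T — off by 3.90°.

J = (0.00, 0.00) ✓; J.y = 0.00, K.y = 0.00 ✓; |JK| = 50.10 ✓; ∠(WK, KJ) = 90.00° ✓; |WK| = 12.10 ✓; bearing(W→T) − bearing(W→K) = 149.0° ✓; |WT| = 12.10 ✓; ∠(WT, TZ) = 93.90° ✗; |TZ| = 35.90 ✓.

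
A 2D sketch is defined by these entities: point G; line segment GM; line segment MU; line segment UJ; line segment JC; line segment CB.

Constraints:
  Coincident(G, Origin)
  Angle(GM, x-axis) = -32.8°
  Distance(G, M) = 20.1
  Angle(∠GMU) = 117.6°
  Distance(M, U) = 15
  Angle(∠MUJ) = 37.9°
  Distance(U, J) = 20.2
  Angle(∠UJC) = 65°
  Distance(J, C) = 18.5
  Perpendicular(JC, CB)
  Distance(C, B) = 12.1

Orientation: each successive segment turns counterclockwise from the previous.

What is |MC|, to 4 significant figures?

7.572

G is at the origin; GM runs at -32.8° with length 20.1, so M = (16.90, -10.89). ∠GMU = 117.6° gives MU at 29.60° from the x-axis; with |MU| = 15.0, U = (29.94, -3.479). ∠MUJ = 37.9° gives UJ at 171.7° from the x-axis; with |UJ| = 20.2, J = (9.949, -0.5632). ∠UJC = 65.0° gives JC at -73.30° from the x-axis; with |JC| = 18.5, C = (15.27, -18.28). Then |MC| = |C − M| = 7.572.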